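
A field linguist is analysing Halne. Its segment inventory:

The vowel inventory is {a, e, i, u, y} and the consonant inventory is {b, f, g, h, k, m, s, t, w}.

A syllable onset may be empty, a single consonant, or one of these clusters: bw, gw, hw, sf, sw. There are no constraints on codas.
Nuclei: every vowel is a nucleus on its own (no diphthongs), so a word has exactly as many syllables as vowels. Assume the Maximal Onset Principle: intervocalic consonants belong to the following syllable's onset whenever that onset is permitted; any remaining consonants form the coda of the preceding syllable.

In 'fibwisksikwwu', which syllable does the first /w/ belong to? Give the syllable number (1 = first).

Nuclei (vowels): i, i, i, u → 4 syllables.
σ1/σ2 boundary: /bw/ — entire cluster is a permitted onset → onset /bw/, coda ∅.
σ2/σ3 boundary: /sks/; trying suffixes from longest down, /s/ is the first permitted one, so coda /sk/ | onset /s/.
σ3/σ4 boundary: /kww/ — longest licit onset from the right is /w/, leaving /kw/ as coda.
So the parse is fi.bwisk.sikw.wu.
The first /w/ is in the onset of syllable 2 (/bwisk/).

2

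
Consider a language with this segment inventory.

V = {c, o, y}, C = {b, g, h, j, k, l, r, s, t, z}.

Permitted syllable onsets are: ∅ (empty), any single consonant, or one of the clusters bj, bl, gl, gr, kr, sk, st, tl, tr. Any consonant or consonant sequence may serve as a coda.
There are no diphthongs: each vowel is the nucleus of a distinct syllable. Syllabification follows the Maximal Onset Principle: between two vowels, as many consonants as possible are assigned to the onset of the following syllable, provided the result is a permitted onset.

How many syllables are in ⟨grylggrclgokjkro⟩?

Vowels present: y, c, o, o; each is a nucleus, giving 4 syllables.

4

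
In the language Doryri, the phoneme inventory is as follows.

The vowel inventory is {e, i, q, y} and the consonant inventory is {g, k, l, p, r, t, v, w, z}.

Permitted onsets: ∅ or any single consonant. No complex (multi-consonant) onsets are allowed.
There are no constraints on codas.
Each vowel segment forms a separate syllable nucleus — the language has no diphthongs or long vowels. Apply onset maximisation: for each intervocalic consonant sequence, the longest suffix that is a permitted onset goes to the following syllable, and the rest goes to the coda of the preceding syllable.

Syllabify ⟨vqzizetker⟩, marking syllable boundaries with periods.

vq.zi.zet.ker

The vowels are q, i, e, e — 4 nuclei, so 4 syllables.
/q…i/ gap (V1→V2): just /z/ — single C goes to the following onset.
/i…e/ gap (V2→V3): /z/ is a single consonant, so it becomes the next onset.
/e…e/ gap (V3→V4): cluster /tk/ — the longest permitted-onset suffix is /k/; onset = /k/, preceding coda = /t/.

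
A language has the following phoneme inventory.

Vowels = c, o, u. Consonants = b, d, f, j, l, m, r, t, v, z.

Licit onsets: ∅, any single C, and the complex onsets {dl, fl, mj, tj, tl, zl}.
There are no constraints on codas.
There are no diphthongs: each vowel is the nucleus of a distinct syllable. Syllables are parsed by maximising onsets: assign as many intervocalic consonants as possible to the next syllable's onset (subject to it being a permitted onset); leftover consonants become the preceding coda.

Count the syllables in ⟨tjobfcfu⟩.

3

The vowels are o, c, u — 3 nuclei, so 3 syllables.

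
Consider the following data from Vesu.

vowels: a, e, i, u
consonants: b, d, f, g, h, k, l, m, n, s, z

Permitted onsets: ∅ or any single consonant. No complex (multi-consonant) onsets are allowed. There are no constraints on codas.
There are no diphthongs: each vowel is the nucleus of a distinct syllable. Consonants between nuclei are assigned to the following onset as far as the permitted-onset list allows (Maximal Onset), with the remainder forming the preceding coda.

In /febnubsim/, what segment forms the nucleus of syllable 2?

u

Vowels present: e, u, i; each is a nucleus, giving 3 syllables.
The second nucleus (vowel 2 from the left) is /u/.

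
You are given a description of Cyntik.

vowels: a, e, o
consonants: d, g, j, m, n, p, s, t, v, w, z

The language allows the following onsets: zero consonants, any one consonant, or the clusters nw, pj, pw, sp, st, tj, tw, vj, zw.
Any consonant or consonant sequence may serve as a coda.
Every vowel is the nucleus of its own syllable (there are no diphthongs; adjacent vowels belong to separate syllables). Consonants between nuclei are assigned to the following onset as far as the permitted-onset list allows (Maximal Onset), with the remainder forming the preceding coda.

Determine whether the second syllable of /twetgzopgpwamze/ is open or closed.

closed

Vowels present: e, o, a, e; each is a nucleus, giving 4 syllables.
V1 /e/ – V2 /o/: /tgz/; trying suffixes from longest down, /z/ is the first permitted one, so coda /tg/ | onset /z/.
V2 /o/ – V3 /a/: /pgpw/ — longest licit onset from the right is /pw/, leaving /pg/ as coda.
V3 /a/ – V4 /e/: /mz/ splits as /m/ + /z/ (/z/ is the longest suffix that is a licit onset).
Putting it together: twetg.zopg.pwam.ze.
Syllable 2 is /zopg/ with coda /pg/, so it is closed.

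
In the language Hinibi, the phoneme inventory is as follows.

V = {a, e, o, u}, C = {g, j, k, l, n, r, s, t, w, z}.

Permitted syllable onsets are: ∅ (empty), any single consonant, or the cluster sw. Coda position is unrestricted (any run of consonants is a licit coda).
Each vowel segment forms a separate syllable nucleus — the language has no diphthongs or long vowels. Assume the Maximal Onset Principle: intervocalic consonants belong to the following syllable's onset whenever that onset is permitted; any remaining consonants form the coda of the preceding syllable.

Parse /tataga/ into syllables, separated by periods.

ta.ta.ga

Vowels present: a, a, a; each is a nucleus, giving 3 syllables.
V1 /a/ – V2 /a/: /t/ → onset of the next syllable (single consonants are always licit onsets).
V2 /a/ – V3 /a/: /g/ → onset of the next syllable (single consonants are always licit onsets).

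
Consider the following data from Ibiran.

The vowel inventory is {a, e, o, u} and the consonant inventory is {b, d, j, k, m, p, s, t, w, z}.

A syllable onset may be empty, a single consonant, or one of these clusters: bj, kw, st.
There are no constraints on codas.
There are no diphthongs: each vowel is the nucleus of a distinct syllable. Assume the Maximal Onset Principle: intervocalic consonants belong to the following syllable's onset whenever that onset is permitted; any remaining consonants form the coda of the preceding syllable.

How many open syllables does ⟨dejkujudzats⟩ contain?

The vowels are e, u, u, a — 4 nuclei, so 4 syllables.
V1 /e/ – V2 /u/: /jk/ — longest licit onset from the right is /k/, leaving /j/ as coda.
V2 /u/ – V3 /u/: /j/ → onset of the next syllable (single consonants are always licit onsets).
V3 /u/ – V4 /a/: cluster /dz/ — the longest permitted-onset suffix is /z/; onset = /z/, preceding coda = /d/.
Putting it together: dej.ku.jud.zats.
Classifying each syllable: /dej/ (closed), /ku/ (open), /jud/ (closed), /zats/ (closed).
Open syllables: 1.

1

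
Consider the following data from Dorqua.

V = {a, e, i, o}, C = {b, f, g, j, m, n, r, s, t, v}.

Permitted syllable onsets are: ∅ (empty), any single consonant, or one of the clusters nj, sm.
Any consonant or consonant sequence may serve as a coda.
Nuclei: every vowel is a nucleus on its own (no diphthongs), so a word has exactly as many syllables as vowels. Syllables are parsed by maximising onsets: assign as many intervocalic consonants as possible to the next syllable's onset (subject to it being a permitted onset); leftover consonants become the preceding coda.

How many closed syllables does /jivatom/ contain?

1

Vowels present: i, a, o; each is a nucleus, giving 3 syllables.
Between /i/ (V1) and /a/ (V2): /v/ → onset of the next syllable (single consonants are always licit onsets).
Between /a/ (V2) and /o/ (V3): /t/ → onset of the next syllable (single consonants are always licit onsets).
So the parse is ji.va.tom.
Classifying each syllable: /ji/ (open), /va/ (open), /tom/ (closed).
Closed syllables: 1.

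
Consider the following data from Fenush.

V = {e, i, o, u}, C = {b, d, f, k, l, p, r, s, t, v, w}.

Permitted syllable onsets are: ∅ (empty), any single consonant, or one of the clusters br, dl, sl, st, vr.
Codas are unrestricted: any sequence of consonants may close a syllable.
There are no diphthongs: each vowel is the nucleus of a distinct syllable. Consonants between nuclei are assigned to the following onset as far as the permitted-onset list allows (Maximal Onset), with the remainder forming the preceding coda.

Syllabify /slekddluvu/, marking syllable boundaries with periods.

Vowels present: e, u, u; each is a nucleus, giving 3 syllables.
/e…u/ gap (V1→V2): /kddl/ splits as /kd/ + /dl/ (/dl/ is the longest suffix that is a licit onset).
/u…u/ gap (V2→V3): /v/ → onset of the next syllable (single consonants are always licit onsets).

slekd.dlu.vu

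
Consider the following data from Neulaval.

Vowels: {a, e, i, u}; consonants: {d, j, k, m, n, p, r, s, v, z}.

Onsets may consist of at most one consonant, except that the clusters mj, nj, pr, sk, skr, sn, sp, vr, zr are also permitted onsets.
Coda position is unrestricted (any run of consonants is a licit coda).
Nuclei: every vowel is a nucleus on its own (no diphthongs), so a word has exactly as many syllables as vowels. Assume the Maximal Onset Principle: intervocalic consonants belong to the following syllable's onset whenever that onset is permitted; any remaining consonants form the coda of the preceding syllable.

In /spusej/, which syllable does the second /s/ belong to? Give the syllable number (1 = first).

2

Vowels present: u, e; each is a nucleus, giving 2 syllables.
σ1/σ2 boundary: just /s/ — single C goes to the following onset.
So the parse is spu.sej.
The second /s/ is in the onset of syllable 2 (/sej/).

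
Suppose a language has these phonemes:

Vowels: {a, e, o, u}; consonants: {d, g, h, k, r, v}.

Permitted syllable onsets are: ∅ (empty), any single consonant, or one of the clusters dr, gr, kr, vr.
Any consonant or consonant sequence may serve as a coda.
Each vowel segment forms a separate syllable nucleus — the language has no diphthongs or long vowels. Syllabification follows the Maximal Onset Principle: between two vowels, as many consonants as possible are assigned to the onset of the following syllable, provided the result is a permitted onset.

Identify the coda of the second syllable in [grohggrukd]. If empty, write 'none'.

kd

The vowels are o, u — 2 nuclei, so 2 syllables.
Between /o/ (V1) and /u/ (V2): cluster /hggr/ — the longest permitted-onset suffix is /gr/; onset = /gr/, preceding coda = /hg/.
Putting it together: grohg.grukd.
Syllable 2 is /grukd/: onset /gr/, nucleus /u/, coda /kd/.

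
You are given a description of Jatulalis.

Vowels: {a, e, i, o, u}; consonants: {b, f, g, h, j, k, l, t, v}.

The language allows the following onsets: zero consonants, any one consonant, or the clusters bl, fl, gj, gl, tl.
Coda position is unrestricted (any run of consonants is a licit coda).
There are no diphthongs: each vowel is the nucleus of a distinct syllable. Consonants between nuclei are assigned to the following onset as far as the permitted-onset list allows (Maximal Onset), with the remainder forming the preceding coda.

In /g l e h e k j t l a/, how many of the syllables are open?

Vowels present: e, e, a; each is a nucleus, giving 3 syllables.
/e…e/ gap (V1→V2): just /h/ — single C goes to the following onset.
/e…a/ gap (V2→V3): /kjtl/ — longest licit onset from the right is /tl/, leaving /kj/ as coda.
Result: gle.hekj.tla.
Classifying each syllable: /gle/ (open), /hekj/ (closed), /tla/ (open).
Open syllables: 2.

2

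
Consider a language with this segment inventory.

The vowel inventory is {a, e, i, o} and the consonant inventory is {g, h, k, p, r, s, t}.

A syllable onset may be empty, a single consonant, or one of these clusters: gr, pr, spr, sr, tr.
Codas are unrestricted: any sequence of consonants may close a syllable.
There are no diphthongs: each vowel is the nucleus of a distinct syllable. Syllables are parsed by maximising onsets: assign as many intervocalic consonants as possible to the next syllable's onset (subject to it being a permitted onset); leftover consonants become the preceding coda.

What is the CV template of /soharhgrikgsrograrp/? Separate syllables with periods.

Vowels present: o, a, i, o, a; each is a nucleus, giving 5 syllables.
/o…a/ gap (V1→V2): /h/ → onset of the next syllable (single consonants are always licit onsets).
/a…i/ gap (V2→V3): /rhgr/; trying suffixes from longest down, /gr/ is the first permitted one, so coda /rh/ | onset /gr/.
/i…o/ gap (V3→V4): cluster /kgsr/ — the longest permitted-onset suffix is /sr/; onset = /sr/, preceding coda = /kg/.
/o…a/ gap (V4→V5): /gr/ — entire cluster is a permitted onset → onset /gr/, coda ∅.
Syllabification: so.harh.grikg.sro.grarp.
Mapping each syllable to C/V: /so/ → CV, /harh/ → CVCC, /grikg/ → CCVCC, /sro/ → CCV, /grarp/ → CCVCC.

CV.CVCC.CCVCC.CCV.CCVCC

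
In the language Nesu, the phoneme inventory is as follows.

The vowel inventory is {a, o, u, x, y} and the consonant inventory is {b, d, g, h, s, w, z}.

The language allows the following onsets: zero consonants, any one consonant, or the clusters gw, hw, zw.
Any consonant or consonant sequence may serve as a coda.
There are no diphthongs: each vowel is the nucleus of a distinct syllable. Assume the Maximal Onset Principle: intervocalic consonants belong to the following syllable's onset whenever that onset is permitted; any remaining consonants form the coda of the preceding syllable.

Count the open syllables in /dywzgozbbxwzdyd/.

The vowels are y, o, x, y — 4 nuclei, so 4 syllables.
/y…o/ gap (V1→V2): /wzg/ — longest licit onset from the right is /g/, leaving /wz/ as coda.
/o…x/ gap (V2→V3): /zbb/ — longest licit onset from the right is /b/, leaving /zb/ as coda.
/x…y/ gap (V3→V4): cluster /wzd/ — the longest permitted-onset suffix is /d/; onset = /d/, preceding coda = /wz/.
Putting it together: dywz.gozb.bxwz.dyd.
Classifying each syllable: /dywz/ (closed), /gozb/ (closed), /bxwz/ (closed), /dyd/ (closed).
Open syllables: 0.

0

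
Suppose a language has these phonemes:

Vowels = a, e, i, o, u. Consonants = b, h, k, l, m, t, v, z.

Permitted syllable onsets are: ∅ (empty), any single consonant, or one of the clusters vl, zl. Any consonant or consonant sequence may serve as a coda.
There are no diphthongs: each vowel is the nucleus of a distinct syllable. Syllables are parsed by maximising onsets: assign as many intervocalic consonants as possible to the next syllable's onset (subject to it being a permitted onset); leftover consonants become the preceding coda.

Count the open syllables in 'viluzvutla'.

2

Vowels present: i, u, u, a; each is a nucleus, giving 4 syllables.
σ1/σ2 boundary: /l/ → onset of the next syllable (single consonants are always licit onsets).
σ2/σ3 boundary: /zv/; trying suffixes from longest down, /v/ is the first permitted one, so coda /z/ | onset /v/.
σ3/σ4 boundary: /tl/ — longest licit onset from the right is /l/, leaving /t/ as coda.
So the parse is vi.luz.vut.la.
Classifying each syllable: /vi/ (open), /luz/ (closed), /vut/ (closed), /la/ (open).
Open syllables: 2.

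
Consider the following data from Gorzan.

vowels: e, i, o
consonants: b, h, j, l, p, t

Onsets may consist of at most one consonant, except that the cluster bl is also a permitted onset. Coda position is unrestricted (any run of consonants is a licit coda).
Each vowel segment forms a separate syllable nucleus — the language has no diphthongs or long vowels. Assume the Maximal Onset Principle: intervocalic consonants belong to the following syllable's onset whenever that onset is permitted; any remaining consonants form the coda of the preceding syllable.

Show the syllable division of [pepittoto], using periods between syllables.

Nuclei (vowels): e, i, o, o → 4 syllables.
/e…i/ gap (V1→V2): just /p/ — single C goes to the following onset.
/i…o/ gap (V2→V3): /tt/ splits as /t/ + /t/ (/t/ is the longest suffix that is a licit onset).
/o…o/ gap (V3→V4): /t/ is a single consonant, so it becomes the next onset.

pe.pit.to.to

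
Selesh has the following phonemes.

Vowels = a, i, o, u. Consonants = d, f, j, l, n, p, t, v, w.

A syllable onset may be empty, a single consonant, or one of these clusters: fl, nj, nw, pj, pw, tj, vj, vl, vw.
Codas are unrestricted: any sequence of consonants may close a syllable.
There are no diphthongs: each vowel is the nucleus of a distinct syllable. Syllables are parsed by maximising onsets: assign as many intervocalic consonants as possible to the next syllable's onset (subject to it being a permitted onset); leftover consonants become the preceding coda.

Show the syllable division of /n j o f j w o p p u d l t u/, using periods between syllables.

njofj.wop.pudl.tu

The vowels are o, o, u, u — 4 nuclei, so 4 syllables.
Between /o/ (V1) and /o/ (V2): /fjw/ splits as /fj/ + /w/ (/w/ is the longest suffix that is a licit onset).
Between /o/ (V2) and /u/ (V3): /pp/; trying suffixes from longest down, /p/ is the first permitted one, so coda /p/ | onset /p/.
Between /u/ (V3) and /u/ (V4): /dlt/ splits as /dl/ + /t/ (/t/ is the longest suffix that is a licit onset).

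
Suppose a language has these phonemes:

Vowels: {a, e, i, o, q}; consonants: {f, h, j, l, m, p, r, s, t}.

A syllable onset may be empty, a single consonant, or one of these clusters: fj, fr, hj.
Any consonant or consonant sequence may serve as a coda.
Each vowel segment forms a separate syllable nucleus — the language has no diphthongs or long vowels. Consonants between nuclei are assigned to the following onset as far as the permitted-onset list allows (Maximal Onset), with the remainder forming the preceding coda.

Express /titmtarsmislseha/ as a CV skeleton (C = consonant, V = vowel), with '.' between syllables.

Nuclei (vowels): i, a, i, e, a → 5 syllables.
/i…a/ gap (V1→V2): cluster /tmt/ — the longest permitted-onset suffix is /t/; onset = /t/, preceding coda = /tm/.
/a…i/ gap (V2→V3): /rsm/ splits as /rs/ + /m/ (/m/ is the longest suffix that is a licit onset).
/i…e/ gap (V3→V4): /sls/ — longest licit onset from the right is /s/, leaving /sl/ as coda.
/e…a/ gap (V4→V5): /h/ is a single consonant, so it becomes the next onset.
Syllabification: titm.tars.misl.se.ha.
Mapping each syllable to C/V: /titm/ → CVCC, /tars/ → CVCC, /misl/ → CVCC, /se/ → CV, /ha/ → CV.

CVCC.CVCC.CVCC.CV.CV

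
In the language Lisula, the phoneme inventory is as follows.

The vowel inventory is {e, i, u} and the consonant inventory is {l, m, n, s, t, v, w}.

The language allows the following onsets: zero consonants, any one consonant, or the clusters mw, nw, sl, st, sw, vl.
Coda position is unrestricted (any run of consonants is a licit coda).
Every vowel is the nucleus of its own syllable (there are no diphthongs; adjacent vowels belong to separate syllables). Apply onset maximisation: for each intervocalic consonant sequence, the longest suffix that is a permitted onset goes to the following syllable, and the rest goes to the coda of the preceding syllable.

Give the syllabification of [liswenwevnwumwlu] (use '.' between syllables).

The vowels are i, e, e, u, u — 5 nuclei, so 5 syllables.
V1 /i/ – V2 /e/: cluster /sw/ — /sw/ is itself a permitted onset, so the whole cluster goes right; preceding coda = ∅.
V2 /e/ – V3 /e/: /nw/ is a licit onset in full, so it all attaches to the next syllable.
V3 /e/ – V4 /u/: /vnw/ — longest licit onset from the right is /nw/, leaving /v/ as coda.
V4 /u/ – V5 /u/: cluster /mwl/ — the longest permitted-onset suffix is /l/; onset = /l/, preceding coda = /mw/.

li.swe.nwev.nwumw.lu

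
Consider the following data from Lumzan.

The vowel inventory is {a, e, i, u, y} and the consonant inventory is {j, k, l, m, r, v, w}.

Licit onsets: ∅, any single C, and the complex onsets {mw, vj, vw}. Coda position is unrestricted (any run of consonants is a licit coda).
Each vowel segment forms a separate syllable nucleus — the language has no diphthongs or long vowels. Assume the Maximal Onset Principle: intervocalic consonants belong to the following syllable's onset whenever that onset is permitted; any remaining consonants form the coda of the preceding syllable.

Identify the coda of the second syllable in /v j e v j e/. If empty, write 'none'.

Nuclei (vowels): e, e → 2 syllables.
V1 /e/ – V2 /e/: cluster /vj/ — /vj/ is itself a permitted onset, so the whole cluster goes right; preceding coda = ∅.
Putting it together: vje.vje.
Syllable 2 is /vje/: onset /vj/, nucleus /e/, coda ∅.

none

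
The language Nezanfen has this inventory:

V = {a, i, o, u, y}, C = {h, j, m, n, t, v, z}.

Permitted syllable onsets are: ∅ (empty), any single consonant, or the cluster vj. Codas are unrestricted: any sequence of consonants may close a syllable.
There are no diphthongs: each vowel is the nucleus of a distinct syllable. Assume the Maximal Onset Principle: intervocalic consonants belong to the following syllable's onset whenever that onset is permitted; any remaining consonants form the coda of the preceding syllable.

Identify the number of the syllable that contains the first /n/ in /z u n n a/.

1

Nuclei (vowels): u, a → 2 syllables.
Between /u/ (V1) and /a/ (V2): /nn/ — longest licit onset from the right is /n/, leaving /n/ as coda.
Syllabification: zun.na.
The first /n/ is in the coda of syllable 1 (/zun/).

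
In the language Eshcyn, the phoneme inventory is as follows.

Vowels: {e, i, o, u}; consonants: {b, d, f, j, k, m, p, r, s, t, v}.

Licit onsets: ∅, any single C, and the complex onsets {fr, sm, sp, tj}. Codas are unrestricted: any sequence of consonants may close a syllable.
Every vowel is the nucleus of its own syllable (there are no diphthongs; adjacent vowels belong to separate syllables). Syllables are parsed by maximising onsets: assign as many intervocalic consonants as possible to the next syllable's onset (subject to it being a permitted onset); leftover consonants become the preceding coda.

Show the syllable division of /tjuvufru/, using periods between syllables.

Vowels present: u, u, u; each is a nucleus, giving 3 syllables.
Between /u/ (V1) and /u/ (V2): /v/ → onset of the next syllable (single consonants are always licit onsets).
Between /u/ (V2) and /u/ (V3): cluster /fr/ — /fr/ is itself a permitted onset, so the whole cluster goes right; preceding coda = ∅.

tju.vu.fru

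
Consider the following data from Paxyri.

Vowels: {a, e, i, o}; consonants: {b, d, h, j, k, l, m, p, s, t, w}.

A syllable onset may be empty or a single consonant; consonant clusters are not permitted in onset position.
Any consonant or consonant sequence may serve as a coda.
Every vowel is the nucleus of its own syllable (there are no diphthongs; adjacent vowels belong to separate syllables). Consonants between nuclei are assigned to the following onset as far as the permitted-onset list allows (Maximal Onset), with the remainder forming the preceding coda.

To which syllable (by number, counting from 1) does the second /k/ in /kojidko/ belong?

The vowels are o, i, o — 3 nuclei, so 3 syllables.
σ1/σ2 boundary: /j/ → onset of the next syllable (single consonants are always licit onsets).
σ2/σ3 boundary: /dk/ — longest licit onset from the right is /k/, leaving /d/ as coda.
So the parse is ko.jid.ko.
The second /k/ is in the onset of syllable 3 (/ko/).

3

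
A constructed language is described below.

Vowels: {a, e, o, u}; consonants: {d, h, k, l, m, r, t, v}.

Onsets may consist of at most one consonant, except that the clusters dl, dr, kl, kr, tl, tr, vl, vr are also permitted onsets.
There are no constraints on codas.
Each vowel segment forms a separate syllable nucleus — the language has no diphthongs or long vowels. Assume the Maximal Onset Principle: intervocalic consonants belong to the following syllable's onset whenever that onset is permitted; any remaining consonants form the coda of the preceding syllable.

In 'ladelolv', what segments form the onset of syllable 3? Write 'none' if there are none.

l

The vowels are a, e, o — 3 nuclei, so 3 syllables.
/a…e/ gap (V1→V2): /d/ → onset of the next syllable (single consonants are always licit onsets).
/e…o/ gap (V2→V3): /l/ is a single consonant, so it becomes the next onset.
Syllabification: la.de.lolv.
Syllable 3 is /lolv/: onset /l/, nucleus /o/, coda /lv/.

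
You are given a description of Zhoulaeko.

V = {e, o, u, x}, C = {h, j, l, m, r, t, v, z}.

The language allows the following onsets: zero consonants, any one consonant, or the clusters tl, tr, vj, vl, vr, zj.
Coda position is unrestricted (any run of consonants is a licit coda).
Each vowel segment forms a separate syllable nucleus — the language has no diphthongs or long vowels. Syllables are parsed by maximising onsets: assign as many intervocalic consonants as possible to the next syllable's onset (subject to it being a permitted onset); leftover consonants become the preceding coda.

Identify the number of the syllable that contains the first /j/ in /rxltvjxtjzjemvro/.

Nuclei (vowels): x, x, e, o → 4 syllables.
V1 /x/ – V2 /x/: cluster /ltvj/ — the longest permitted-onset suffix is /vj/; onset = /vj/, preceding coda = /lt/.
V2 /x/ – V3 /e/: /tjzj/ — longest licit onset from the right is /zj/, leaving /tj/ as coda.
V3 /e/ – V4 /o/: /mvr/ splits as /m/ + /vr/ (/vr/ is the longest suffix that is a licit onset).
Result: rxlt.vjxtj.zjem.vro.
The first /j/ is in the onset of syllable 2 (/vjxtj/).

2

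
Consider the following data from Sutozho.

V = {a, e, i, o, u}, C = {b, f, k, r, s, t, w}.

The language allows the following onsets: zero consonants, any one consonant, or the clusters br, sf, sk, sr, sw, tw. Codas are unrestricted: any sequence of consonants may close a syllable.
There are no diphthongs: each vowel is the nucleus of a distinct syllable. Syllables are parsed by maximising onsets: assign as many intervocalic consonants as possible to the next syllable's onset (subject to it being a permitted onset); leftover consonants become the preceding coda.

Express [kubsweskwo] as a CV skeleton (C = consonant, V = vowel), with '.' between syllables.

CVC.CCVCC.CV

Nuclei (vowels): u, e, o → 3 syllables.
σ1/σ2 boundary: /bsw/ splits as /b/ + /sw/ (/sw/ is the longest suffix that is a licit onset).
σ2/σ3 boundary: /skw/ splits as /sk/ + /w/ (/w/ is the longest suffix that is a licit onset).
Syllabification: kub.swesk.wo.
Mapping each syllable to C/V: /kub/ → CVC, /swesk/ → CCVCC, /wo/ → CV.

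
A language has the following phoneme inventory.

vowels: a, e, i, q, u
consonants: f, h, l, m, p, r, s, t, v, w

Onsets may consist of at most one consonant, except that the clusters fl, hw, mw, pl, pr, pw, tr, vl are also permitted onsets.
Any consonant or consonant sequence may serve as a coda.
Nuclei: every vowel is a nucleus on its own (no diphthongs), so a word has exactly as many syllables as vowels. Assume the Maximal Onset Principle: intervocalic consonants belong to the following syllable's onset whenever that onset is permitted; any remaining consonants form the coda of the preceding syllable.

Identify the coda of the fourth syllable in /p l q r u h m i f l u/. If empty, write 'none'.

none

The vowels are q, u, i, u — 4 nuclei, so 4 syllables.
/q…u/ gap (V1→V2): /r/ → onset of the next syllable (single consonants are always licit onsets).
/u…i/ gap (V2→V3): /hm/ — longest licit onset from the right is /m/, leaving /h/ as coda.
/i…u/ gap (V3→V4): /fl/ — entire cluster is a permitted onset → onset /fl/, coda ∅.
So the parse is plq.ruh.mi.flu.
Syllable 4 is /flu/: onset /fl/, nucleus /u/, coda ∅.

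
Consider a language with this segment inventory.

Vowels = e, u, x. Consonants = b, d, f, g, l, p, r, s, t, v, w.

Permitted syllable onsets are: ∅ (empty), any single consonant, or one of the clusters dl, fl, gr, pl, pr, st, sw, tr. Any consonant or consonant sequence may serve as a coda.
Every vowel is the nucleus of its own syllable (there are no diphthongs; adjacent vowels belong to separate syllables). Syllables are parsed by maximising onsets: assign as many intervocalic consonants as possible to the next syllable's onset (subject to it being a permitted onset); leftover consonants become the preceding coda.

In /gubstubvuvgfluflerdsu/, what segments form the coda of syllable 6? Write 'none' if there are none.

Nuclei (vowels): u, u, u, u, e, u → 6 syllables.
σ1/σ2 boundary: /bst/; trying suffixes from longest down, /st/ is the first permitted one, so coda /b/ | onset /st/.
σ2/σ3 boundary: /bv/ splits as /b/ + /v/ (/v/ is the longest suffix that is a licit onset).
σ3/σ4 boundary: cluster /vgfl/ — the longest permitted-onset suffix is /fl/; onset = /fl/, preceding coda = /vg/.
σ4/σ5 boundary: /fl/ is a licit onset in full, so it all attaches to the next syllable.
σ5/σ6 boundary: cluster /rds/ — the longest permitted-onset suffix is /s/; onset = /s/, preceding coda = /rd/.
Result: gub.stub.vuvg.flu.flerd.su.
Syllable 6 is /su/: onset /s/, nucleus /u/, coda ∅.

none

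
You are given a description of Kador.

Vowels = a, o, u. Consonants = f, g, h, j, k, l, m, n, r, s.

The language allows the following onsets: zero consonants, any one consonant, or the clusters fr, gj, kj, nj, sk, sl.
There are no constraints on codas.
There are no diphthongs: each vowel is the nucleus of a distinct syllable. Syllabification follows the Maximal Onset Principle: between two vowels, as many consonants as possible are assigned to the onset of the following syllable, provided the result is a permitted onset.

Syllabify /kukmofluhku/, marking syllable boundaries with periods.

kuk.mof.luh.ku

Nuclei (vowels): u, o, u, u → 4 syllables.
/u…o/ gap (V1→V2): cluster /km/ — the longest permitted-onset suffix is /m/; onset = /m/, preceding coda = /k/.
/o…u/ gap (V2→V3): /fl/ — longest licit onset from the right is /l/, leaving /f/ as coda.
/u…u/ gap (V3→V4): /hk/ — longest licit onset from the right is /k/, leaving /h/ as coda.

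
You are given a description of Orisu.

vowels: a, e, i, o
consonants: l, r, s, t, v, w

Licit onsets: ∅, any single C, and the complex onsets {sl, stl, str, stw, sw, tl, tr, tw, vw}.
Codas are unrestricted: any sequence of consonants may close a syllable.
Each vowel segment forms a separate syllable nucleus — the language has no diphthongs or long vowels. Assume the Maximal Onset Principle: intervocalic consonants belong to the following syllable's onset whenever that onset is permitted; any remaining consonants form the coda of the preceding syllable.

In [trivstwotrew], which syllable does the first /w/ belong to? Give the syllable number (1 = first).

2

The vowels are i, o, e — 3 nuclei, so 3 syllables.
/i…o/ gap (V1→V2): /vstw/; trying suffixes from longest down, /stw/ is the first permitted one, so coda /v/ | onset /stw/.
/o…e/ gap (V2→V3): /tr/ is a licit onset in full, so it all attaches to the next syllable.
Syllabification: triv.stwo.trew.
The first /w/ is in the onset of syllable 2 (/stwo/).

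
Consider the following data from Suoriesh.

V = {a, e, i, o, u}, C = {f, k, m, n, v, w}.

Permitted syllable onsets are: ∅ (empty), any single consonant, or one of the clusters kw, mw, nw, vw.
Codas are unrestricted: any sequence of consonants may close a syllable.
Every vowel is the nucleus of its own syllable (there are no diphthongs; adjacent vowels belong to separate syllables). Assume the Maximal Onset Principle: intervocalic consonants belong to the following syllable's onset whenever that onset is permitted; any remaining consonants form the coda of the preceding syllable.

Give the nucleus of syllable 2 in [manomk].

The vowels are a, o — 2 nuclei, so 2 syllables.
The second nucleus (vowel 2 from the left) is /o/.

o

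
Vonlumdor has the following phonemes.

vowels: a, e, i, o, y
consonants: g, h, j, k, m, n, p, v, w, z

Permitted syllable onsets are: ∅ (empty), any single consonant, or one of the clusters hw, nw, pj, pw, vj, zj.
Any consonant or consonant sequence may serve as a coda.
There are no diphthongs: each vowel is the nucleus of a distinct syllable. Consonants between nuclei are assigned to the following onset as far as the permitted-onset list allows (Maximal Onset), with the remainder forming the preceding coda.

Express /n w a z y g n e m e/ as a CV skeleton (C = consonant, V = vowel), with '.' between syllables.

CCV.CVC.CV.CV

Nuclei (vowels): a, y, e, e → 4 syllables.
/a…y/ gap (V1→V2): just /z/ — single C goes to the following onset.
/y…e/ gap (V2→V3): /gn/ — longest licit onset from the right is /n/, leaving /g/ as coda.
/e…e/ gap (V3→V4): /m/ → onset of the next syllable (single consonants are always licit onsets).
Result: nwa.zyg.ne.me.
Mapping each syllable to C/V: /nwa/ → CCV, /zyg/ → CVC, /ne/ → CV, /me/ → CV.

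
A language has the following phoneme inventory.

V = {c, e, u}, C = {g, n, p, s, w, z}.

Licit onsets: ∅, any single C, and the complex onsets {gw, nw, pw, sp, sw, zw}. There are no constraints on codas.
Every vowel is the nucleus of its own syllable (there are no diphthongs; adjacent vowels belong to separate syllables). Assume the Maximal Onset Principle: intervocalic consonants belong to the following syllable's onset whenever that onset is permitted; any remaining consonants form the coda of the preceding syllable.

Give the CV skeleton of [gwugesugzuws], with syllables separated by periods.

CCV.CV.CVC.CVCC

Vowels present: u, e, u, u; each is a nucleus, giving 4 syllables.
V1 /u/ – V2 /e/: /g/ is a single consonant, so it becomes the next onset.
V2 /e/ – V3 /u/: /s/ → onset of the next syllable (single consonants are always licit onsets).
V3 /u/ – V4 /u/: cluster /gz/ — the longest permitted-onset suffix is /z/; onset = /z/, preceding coda = /g/.
So the parse is gwu.ge.sug.zuws.
Mapping each syllable to C/V: /gwu/ → CCV, /ge/ → CV, /sug/ → CVC, /zuws/ → CVCC.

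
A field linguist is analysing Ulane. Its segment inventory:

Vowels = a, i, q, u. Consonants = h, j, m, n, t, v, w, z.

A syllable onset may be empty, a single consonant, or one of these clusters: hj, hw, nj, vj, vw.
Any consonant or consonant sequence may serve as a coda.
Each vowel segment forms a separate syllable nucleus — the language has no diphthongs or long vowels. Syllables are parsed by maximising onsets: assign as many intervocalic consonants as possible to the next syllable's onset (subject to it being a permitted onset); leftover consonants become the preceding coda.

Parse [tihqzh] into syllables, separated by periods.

ti.hqzh

The vowels are i, q — 2 nuclei, so 2 syllables.
V1 /i/ – V2 /q/: /h/ → onset of the next syllable (single consonants are always licit onsets).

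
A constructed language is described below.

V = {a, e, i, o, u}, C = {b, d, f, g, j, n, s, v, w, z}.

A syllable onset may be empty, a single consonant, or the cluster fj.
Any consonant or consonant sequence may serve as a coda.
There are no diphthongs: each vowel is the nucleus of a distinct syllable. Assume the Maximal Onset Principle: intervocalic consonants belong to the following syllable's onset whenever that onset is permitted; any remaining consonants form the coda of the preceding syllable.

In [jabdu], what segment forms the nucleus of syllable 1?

Vowels present: a, u; each is a nucleus, giving 2 syllables.
The first nucleus (vowel 1 from the left) is /a/.

a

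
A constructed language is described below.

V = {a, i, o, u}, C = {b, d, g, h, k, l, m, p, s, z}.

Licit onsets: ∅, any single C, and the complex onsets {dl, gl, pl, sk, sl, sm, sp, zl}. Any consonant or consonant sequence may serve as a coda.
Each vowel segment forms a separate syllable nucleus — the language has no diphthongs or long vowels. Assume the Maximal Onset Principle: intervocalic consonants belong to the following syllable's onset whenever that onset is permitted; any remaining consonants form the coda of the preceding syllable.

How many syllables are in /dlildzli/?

2

Vowels present: i, i; each is a nucleus, giving 2 syllables.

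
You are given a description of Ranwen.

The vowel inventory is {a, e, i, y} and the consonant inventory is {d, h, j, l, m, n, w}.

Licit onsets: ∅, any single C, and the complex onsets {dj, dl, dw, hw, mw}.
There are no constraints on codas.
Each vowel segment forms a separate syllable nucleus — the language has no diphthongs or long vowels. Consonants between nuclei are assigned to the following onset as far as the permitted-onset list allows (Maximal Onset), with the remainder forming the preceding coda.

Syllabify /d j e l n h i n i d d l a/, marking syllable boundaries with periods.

djeln.hi.nid.dla

Vowels present: e, i, i, a; each is a nucleus, giving 4 syllables.
/e…i/ gap (V1→V2): /lnh/; trying suffixes from longest down, /h/ is the first permitted one, so coda /ln/ | onset /h/.
/i…i/ gap (V2→V3): just /n/ — single C goes to the following onset.
/i…a/ gap (V3→V4): cluster /ddl/ — the longest permitted-onset suffix is /dl/; onset = /dl/, preceding coda = /d/.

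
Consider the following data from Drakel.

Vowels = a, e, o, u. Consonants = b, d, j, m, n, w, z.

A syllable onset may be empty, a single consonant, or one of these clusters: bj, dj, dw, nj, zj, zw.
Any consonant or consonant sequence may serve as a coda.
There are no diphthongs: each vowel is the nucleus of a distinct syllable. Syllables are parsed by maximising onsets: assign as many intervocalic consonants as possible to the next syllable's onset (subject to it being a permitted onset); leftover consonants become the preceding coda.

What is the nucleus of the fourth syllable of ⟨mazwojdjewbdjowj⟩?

Vowels present: a, o, e, o; each is a nucleus, giving 4 syllables.
The fourth nucleus (vowel 4 from the left) is /o/.

o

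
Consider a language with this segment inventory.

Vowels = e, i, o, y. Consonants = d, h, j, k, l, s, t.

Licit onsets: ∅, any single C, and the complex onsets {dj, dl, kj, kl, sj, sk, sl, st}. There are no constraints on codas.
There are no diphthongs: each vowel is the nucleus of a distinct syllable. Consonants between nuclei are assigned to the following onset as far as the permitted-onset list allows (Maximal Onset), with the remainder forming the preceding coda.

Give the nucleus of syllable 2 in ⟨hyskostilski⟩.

o

The vowels are y, o, i, i — 4 nuclei, so 4 syllables.
The second nucleus (vowel 2 from the left) is /o/.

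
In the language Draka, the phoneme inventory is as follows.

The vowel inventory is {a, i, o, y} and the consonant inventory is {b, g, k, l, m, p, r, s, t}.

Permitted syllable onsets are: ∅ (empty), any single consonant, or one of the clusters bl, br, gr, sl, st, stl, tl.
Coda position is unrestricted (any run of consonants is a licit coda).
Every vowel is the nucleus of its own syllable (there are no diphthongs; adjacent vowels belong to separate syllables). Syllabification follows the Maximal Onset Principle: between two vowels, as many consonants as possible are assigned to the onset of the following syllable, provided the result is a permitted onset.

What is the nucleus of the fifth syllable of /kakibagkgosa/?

a

Vowels present: a, i, a, o, a; each is a nucleus, giving 5 syllables.
The fifth nucleus (vowel 5 from the left) is /a/.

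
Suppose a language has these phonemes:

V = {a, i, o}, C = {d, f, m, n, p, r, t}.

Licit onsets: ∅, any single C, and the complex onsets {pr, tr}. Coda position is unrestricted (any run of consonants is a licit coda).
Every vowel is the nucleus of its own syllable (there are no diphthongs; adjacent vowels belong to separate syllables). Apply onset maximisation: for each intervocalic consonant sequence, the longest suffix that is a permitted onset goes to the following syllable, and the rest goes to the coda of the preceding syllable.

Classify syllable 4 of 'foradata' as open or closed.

Nuclei (vowels): o, a, a, a → 4 syllables.
Between /o/ (V1) and /a/ (V2): just /r/ — single C goes to the following onset.
Between /a/ (V2) and /a/ (V3): /d/ is a single consonant, so it becomes the next onset.
Between /a/ (V3) and /a/ (V4): just /t/ — single C goes to the following onset.
Putting it together: fo.ra.da.ta.
Syllable 4 is /ta/; it ends in its nucleus with no coda, so it is open.

open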